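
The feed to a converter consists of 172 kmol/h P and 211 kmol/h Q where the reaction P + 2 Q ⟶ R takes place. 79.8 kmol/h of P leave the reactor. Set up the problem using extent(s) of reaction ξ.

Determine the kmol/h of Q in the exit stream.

26.6 kmol/h

For P: n = n₀ − 1ξ → 79.8 = 172 − 1ξ, giving ξ = 92.2 kmol/h.
Outlet amounts (n = n₀ + ν ξ):
  P: 172 − 1(92.2) = 79.8
  Q: 211 − 2(92.2) = 26.6
  R: 0 + 1(92.2) = 92.2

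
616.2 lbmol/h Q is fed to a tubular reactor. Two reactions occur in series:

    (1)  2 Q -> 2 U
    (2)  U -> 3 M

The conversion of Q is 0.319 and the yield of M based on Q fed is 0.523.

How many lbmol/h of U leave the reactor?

Conversion of Q: Q consumed = 2ξ₁ = 0.319 × 616.2 → ξ₁ = 98.28 lbmol/h.
Yield of M: 3ξ₂ / 616.2 = 0.523 → ξ₂ = 107.4 lbmol/h.
Outlet amounts (n = n₀ + Σ ν·ξ):
  Q: 616.2 − 2(98.28) = 419.6
  U: 0 + 2(98.28) − 1(107.4) = 89.14
  M: 0 + 3(107.4) = 322.3

89.1 lbmol/h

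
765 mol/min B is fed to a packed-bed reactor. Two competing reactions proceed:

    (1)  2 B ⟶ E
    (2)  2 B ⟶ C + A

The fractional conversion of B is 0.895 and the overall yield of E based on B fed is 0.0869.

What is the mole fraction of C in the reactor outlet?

0.395

Yield of E: 1ξ₁ / 765 = 0.0869 → ξ₁ = 66.48 mol/min.
Conversion of B: 2ξ₁ + 2ξ₂ = 0.895 × 765 = 684.7 → ξ₂ = 275.9 mol/min.
Outlet amounts (n = n₀ + Σ ν·ξ):
  B: 765 − 2(66.48) − 2(275.9) = 80.32
  E: 0 + 1(66.48) = 66.48
  C: 0 + 1(275.9) = 275.9
  A: 0 + 1(275.9) = 275.9
Total out = 698.5 mol/min; y_C = 275.9 / 698.5 = 0.3949.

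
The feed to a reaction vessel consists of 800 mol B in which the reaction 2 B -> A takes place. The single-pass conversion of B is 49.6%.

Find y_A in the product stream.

0.33

B reacted = 0.496 × 800 = 396.8 mol; ν_B = −2, so ξ = 396.8/2 = 198.4 mol.
Outlet amounts (n = n₀ + ν ξ):
  B: 800 − 2(198.4) = 403.2
  A: 0 + 1(198.4) = 198.4
Total out = 601.6 mol; y_A = 198.4 / 601.6 = 0.3298.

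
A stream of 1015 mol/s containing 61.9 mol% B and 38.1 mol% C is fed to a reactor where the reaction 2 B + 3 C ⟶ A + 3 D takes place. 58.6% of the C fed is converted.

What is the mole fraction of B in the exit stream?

0.508

C reacted = 0.586 × 386.7 = 226.6 mol/s; ν_C = −3, so ξ = 226.6/3 = 75.54 mol/s.
Outlet amounts (n = n₀ + ν ξ):
  B: 628.3 − 2(75.54) = 477.2
  C: 386.7 − 3(75.54) = 160.1
  A: 0 + 1(75.54) = 75.54
  D: 0 + 3(75.54) = 226.6
Total out = 939.5 mol/s; y_B = 477.2 / 939.5 = 0.508.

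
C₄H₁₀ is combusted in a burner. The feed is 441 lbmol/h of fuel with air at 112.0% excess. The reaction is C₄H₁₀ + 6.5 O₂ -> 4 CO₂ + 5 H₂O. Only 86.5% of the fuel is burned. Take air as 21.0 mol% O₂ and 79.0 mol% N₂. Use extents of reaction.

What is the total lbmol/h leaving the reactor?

Stoichiometric O₂ = 6.5 × 441 = 2866 lbmol/h; O₂ fed = 2866 × 2.120 = 6077 lbmol/h.
N₂ fed = 6077 × 79/21 = 22860 lbmol/h.
Fuel reacted = 0.865 × 441 → ξ = 381.5 lbmol/h.
Outlet (n = n₀ + ν ξ):
  C₄H₁₀: 441 − 1(381.5) = 59.54
  O₂: 6077 − 6.5(381.5) = 3597
  N₂: 22860 (inert)
  CO₂: 0 + 4(381.5) = 1526
  H₂O: 0 + 5(381.5) = 1907
Total out = 59.54 + 3597 + 22860 + 1526 + 1907 = 29950 lbmol/h.

30000 lbmol/h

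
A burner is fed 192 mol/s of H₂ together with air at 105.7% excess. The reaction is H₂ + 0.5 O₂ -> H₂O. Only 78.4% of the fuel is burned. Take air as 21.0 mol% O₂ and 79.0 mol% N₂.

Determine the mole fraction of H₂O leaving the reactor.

Stoichiometric O₂ = 0.5 × 192 = 96 mol/s; O₂ fed = 96 × 2.057 = 197.5 mol/s.
N₂ fed = 197.5 × 79/21 = 742.9 mol/s.
Fuel reacted = 0.784 × 192 → ξ = 150.5 mol/s.
Outlet (n = n₀ + ν ξ):
  H₂: 192 − 1(150.5) = 41.47
  O₂: 197.5 − 0.5(150.5) = 122.2
  N₂: 742.9 (inert)
  H₂O: 0 + 1(150.5) = 150.5
Total out = 1057 mol/s; y_H₂O = 150.5 / 1057 = 0.1424.

0.142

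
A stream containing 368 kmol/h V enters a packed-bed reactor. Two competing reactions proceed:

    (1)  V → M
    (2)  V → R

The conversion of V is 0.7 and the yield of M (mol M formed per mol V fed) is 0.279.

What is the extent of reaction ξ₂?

Yield of M: 1ξ₁ / 368 = 0.279 → ξ₁ = 102.7 kmol/h.
Conversion of V: 1ξ₁ + 1ξ₂ = 0.7 × 368 = 257.6 → ξ₂ = 154.9 kmol/h.
Outlet amounts (n = n₀ + Σ ν·ξ):
  V: 368 − 1(102.7) − 1(154.9) = 110.4
  M: 0 + 1(102.7) = 102.7
  R: 0 + 1(154.9) = 154.9

ξ₂ = 155 kmol/h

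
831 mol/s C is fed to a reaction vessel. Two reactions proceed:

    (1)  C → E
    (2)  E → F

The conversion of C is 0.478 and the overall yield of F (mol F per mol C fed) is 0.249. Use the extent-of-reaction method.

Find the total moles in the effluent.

831 mol/s

Conversion of C: C consumed = 1ξ₁ = 0.478 × 831 → ξ₁ = 397.2 mol/s.
Yield of F: 1ξ₂ / 831 = 0.249 → ξ₂ = 206.9 mol/s.
Outlet amounts (n = n₀ + Σ ν·ξ):
  C: 831 − 1(397.2) = 433.8
  E: 0 + 1(397.2) − 1(206.9) = 190.3
  F: 0 + 1(206.9) = 206.9
Total out = 433.8 + 190.3 + 206.9 = 831 mol/s.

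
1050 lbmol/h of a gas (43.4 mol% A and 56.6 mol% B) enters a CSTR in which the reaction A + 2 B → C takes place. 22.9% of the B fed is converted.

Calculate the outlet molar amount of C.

B reacted = 0.229 × 594.3 = 136.1 lbmol/h; ν_B = −2, so ξ = 136.1/2 = 68.05 lbmol/h.
Outlet amounts (n = n₀ + ν ξ):
  A: 455.7 − 1(68.05) = 387.7
  B: 594.3 − 2(68.05) = 458.2
  C: 0 + 1(68.05) = 68.05

68 lbmol/h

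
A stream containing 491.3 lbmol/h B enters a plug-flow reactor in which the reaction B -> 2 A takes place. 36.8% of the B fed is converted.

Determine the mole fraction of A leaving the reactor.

B reacted = 0.368 × 491.3 = 180.8 lbmol/h; ν_B = −1, so ξ = 180.8/1 = 180.8 lbmol/h.
Outlet amounts (n = n₀ + ν ξ):
  B: 491.3 − 1(180.8) = 310.5
  A: 0 + 2(180.8) = 361.6
Total out = 672.1 lbmol/h; y_A = 361.6 / 672.1 = 0.538.

0.538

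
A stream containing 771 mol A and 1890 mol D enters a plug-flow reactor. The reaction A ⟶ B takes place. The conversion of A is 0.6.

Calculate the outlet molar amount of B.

A reacted = 0.6 × 771 = 462.6 mol; ν_A = −1, so ξ = 462.6/1 = 462.6 mol.
Outlet amounts (n = n₀ + ν ξ):
  A: 771 − 1(462.6) = 308.4
  B: 0 + 1(462.6) = 462.6
  D: 1890 (inert)

463 mol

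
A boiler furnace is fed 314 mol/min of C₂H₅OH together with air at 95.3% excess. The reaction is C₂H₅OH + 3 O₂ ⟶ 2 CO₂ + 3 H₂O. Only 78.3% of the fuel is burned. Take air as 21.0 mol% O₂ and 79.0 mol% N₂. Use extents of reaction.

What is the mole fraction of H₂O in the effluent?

0.0791

Stoichiometric O₂ = 3 × 314 = 942 mol/min; O₂ fed = 942 × 1.953 = 1840 mol/min.
N₂ fed = 1840 × 79/21 = 6921 mol/min.
Fuel reacted = 0.783 × 314 → ξ = 245.9 mol/min.
Outlet (n = n₀ + ν ξ):
  C₂H₅OH: 314 − 1(245.9) = 68.14
  O₂: 1840 − 3(245.9) = 1102
  N₂: 6921 (inert)
  CO₂: 0 + 2(245.9) = 491.7
  H₂O: 0 + 3(245.9) = 737.6
Total out = 9320 mol/min; y_H₂O = 737.6 / 9320 = 0.07914.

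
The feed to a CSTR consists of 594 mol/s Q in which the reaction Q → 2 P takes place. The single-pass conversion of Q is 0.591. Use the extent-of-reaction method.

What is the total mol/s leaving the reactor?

Q reacted = 0.591 × 594 = 351.1 mol/s; ν_Q = −1, so ξ = 351.1/1 = 351.1 mol/s.
Outlet amounts (n = n₀ + ν ξ):
  Q: 594 − 1(351.1) = 242.9
  P: 0 + 2(351.1) = 702.1
Total out = 242.9 + 702.1 = 945.1 mol/s.

945 mol/s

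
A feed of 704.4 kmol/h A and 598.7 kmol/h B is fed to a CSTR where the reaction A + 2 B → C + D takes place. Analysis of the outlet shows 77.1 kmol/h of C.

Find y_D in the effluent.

0.0629

For C: n = n₀ + 1ξ → 77.1 = 0 + 1ξ, giving ξ = 77.1 kmol/h.
Outlet amounts (n = n₀ + ν ξ):
  A: 704.4 − 1(77.1) = 627.3
  B: 598.7 − 2(77.1) = 444.5
  C: 0 + 1(77.1) = 77.1
  D: 0 + 1(77.1) = 77.1
Total out = 1226 kmol/h; y_D = 77.1 / 1226 = 0.06289.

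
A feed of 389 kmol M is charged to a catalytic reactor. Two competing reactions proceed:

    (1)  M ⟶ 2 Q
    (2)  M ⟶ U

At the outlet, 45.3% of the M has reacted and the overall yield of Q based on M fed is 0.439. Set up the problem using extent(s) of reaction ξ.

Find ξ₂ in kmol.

ξ₂ = 90.8 kmol

Yield of Q: 2ξ₁ / 389 = 0.439 → ξ₁ = 85.39 kmol.
Conversion of M: 1ξ₁ + 1ξ₂ = 0.453 × 389 = 176.2 → ξ₂ = 90.83 kmol.
Outlet amounts (n = n₀ + Σ ν·ξ):
  M: 389 − 1(85.39) − 1(90.83) = 212.8
  Q: 0 + 2(85.39) = 170.8
  U: 0 + 1(90.83) = 90.83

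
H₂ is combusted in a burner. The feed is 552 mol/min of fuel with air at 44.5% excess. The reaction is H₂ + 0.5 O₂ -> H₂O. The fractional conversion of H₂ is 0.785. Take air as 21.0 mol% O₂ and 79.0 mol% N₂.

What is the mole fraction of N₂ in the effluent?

Stoichiometric O₂ = 0.5 × 552 = 276 mol/min; O₂ fed = 276 × 1.445 = 398.8 mol/min.
N₂ fed = 398.8 × 79/21 = 1500 mol/min.
Fuel reacted = 0.785 × 552 → ξ = 433.3 mol/min.
Outlet (n = n₀ + ν ξ):
  H₂: 552 − 1(433.3) = 118.7
  O₂: 398.8 − 0.5(433.3) = 182.2
  N₂: 1500 (inert)
  H₂O: 0 + 1(433.3) = 433.3
Total out = 2234 mol/min; y_N₂ = 1500 / 2234 = 0.6714.

0.671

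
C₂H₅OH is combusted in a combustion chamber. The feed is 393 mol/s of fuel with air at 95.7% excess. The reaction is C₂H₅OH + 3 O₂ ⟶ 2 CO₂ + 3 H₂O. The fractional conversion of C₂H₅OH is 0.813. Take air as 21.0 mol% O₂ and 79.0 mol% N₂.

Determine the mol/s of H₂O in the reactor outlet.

959 mol/s

Stoichiometric O₂ = 3 × 393 = 1179 mol/s; O₂ fed = 1179 × 1.957 = 2307 mol/s.
N₂ fed = 2307 × 79/21 = 8680 mol/s.
Fuel reacted = 0.813 × 393 → ξ = 319.5 mol/s.
Outlet (n = n₀ + ν ξ):
  C₂H₅OH: 393 − 1(319.5) = 73.49
  O₂: 2307 − 3(319.5) = 1349
  N₂: 8680 (inert)
  CO₂: 0 + 2(319.5) = 639
  H₂O: 0 + 3(319.5) = 958.5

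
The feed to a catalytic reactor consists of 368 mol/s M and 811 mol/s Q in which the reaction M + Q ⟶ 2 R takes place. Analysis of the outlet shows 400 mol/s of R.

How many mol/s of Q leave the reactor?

611 mol/s

For R: n = n₀ + 2ξ → 400 = 0 + 2ξ, giving ξ = 200 mol/s.
Outlet amounts (n = n₀ + ν ξ):
  M: 368 − 1(200) = 168
  Q: 811 − 1(200) = 611
  R: 0 + 2(200) = 400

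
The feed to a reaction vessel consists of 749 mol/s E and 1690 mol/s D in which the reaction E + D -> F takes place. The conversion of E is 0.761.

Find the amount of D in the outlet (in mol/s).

E reacted = 0.761 × 749 = 570 mol/s; ν_E = −1, so ξ = 570/1 = 570 mol/s.
Outlet amounts (n = n₀ + ν ξ):
  E: 749 − 1(570) = 179
  D: 1690 − 1(570) = 1120
  F: 0 + 1(570) = 570

1120 mol/s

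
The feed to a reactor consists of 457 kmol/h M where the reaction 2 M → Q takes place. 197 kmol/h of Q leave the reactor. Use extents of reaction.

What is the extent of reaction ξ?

ξ = 197 kmol/h

For Q: n = n₀ + 1ξ → 197 = 0 + 1ξ, giving ξ = 197 kmol/h.
Outlet amounts (n = n₀ + ν ξ):
  M: 457 − 2(197) = 63
  Q: 0 + 1(197) = 197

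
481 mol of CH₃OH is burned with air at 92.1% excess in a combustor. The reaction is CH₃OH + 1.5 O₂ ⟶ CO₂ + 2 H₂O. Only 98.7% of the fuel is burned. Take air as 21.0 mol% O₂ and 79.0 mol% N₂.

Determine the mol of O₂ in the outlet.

Stoichiometric O₂ = 1.5 × 481 = 721.5 mol; O₂ fed = 721.5 × 1.921 = 1386 mol.
N₂ fed = 1386 × 79/21 = 5214 mol.
Fuel reacted = 0.987 × 481 → ξ = 474.7 mol.
Outlet (n = n₀ + ν ξ):
  CH₃OH: 481 − 1(474.7) = 6.253
  O₂: 1386 − 1.5(474.7) = 673.9
  N₂: 5214 (inert)
  CO₂: 0 + 1(474.7) = 474.7
  H₂O: 0 + 2(474.7) = 949.5

674 mol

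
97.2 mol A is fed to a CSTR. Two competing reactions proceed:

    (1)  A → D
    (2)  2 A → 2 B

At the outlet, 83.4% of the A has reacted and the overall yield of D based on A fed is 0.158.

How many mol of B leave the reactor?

Yield of D: 1ξ₁ / 97.2 = 0.158 → ξ₁ = 15.36 mol.
Conversion of A: 1ξ₁ + 2ξ₂ = 0.834 × 97.2 = 81.06 → ξ₂ = 32.85 mol.
Outlet amounts (n = n₀ + Σ ν·ξ):
  A: 97.2 − 1(15.36) − 2(32.85) = 16.14
  D: 0 + 1(15.36) = 15.36
  B: 0 + 2(32.85) = 65.71

65.7 mol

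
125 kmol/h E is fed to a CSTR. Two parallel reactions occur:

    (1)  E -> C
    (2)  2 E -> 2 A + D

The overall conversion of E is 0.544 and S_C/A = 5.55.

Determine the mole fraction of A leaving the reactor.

0.0797

Conversion of E: E consumed = 0.544 × 125 = 68 kmol/h = 1ξ₁ + 2ξ₂.
Selectivity: 1ξ₁ / (2ξ₂) = 5.55 → ξ₁ = 11.1 ξ₂.
Substitute: (1·11.1 + 2) ξ₂ = 68 → ξ₂ = 5.191 kmol/h, ξ₁ = 57.62 kmol/h.
Outlet amounts (n = n₀ + Σ ν·ξ):
  E: 125 − 1(57.62) − 2(5.191) = 57
  C: 0 + 1(57.62) = 57.62
  A: 0 + 2(5.191) = 10.38
  D: 0 + 1(5.191) = 5.191
Total out = 130.2 kmol/h; y_A = 10.38 / 130.2 = 0.07974.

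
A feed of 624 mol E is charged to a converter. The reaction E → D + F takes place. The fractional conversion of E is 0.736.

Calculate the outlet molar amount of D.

459 mol

E reacted = 0.736 × 624 = 459.3 mol; ν_E = −1, so ξ = 459.3/1 = 459.3 mol.
Outlet amounts (n = n₀ + ν ξ):
  E: 624 − 1(459.3) = 164.7
  D: 0 + 1(459.3) = 459.3
  F: 0 + 1(459.3) = 459.3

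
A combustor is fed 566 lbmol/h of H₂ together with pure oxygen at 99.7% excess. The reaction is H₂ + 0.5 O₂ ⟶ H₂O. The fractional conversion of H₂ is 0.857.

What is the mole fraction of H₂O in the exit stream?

0.546

Stoichiometric O₂ = 0.5 × 566 = 283 lbmol/h; O₂ fed = 283 × 1.997 = 565.2 lbmol/h.
Fuel reacted = 0.857 × 566 → ξ = 485.1 lbmol/h.
Outlet (n = n₀ + ν ξ):
  H₂: 566 − 1(485.1) = 80.94
  O₂: 565.2 − 0.5(485.1) = 322.6
  H₂O: 0 + 1(485.1) = 485.1
Total out = 888.6 lbmol/h; y_H₂O = 485.1 / 888.6 = 0.5459.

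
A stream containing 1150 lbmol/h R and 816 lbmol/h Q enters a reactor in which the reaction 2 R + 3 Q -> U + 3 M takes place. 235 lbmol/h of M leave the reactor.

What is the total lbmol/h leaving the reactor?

1890 lbmol/h

For M: n = n₀ + 3ξ → 235 = 0 + 3ξ, giving ξ = 78.33 lbmol/h.
Outlet amounts (n = n₀ + ν ξ):
  R: 1150 − 2(78.33) = 993.3
  Q: 816 − 3(78.33) = 581
  U: 0 + 1(78.33) = 78.33
  M: 0 + 3(78.33) = 235
Total out = 993.3 + 581 + 78.33 + 235 = 1888 lbmol/h.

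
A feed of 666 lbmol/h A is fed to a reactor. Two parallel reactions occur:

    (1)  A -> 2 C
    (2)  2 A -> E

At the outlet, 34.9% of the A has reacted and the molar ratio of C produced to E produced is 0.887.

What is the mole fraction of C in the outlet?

0.138

Conversion of A: A consumed = 0.349 × 666 = 232.4 lbmol/h = 1ξ₁ + 2ξ₂.
Selectivity: 2ξ₁ / (1ξ₂) = 0.887 → ξ₁ = 0.4435 ξ₂.
Substitute: (1·0.4435 + 2) ξ₂ = 232.4 → ξ₂ = 95.12 lbmol/h, ξ₁ = 42.19 lbmol/h.
Outlet amounts (n = n₀ + Σ ν·ξ):
  A: 666 − 1(42.19) − 2(95.12) = 433.6
  C: 0 + 2(42.19) = 84.37
  E: 0 + 1(95.12) = 95.12
Total out = 613.1 lbmol/h; y_C = 84.37 / 613.1 = 0.1376.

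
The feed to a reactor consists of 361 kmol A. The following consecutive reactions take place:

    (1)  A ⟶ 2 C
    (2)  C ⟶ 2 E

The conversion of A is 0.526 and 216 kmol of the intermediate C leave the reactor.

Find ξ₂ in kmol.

ξ₂ = 164 kmol

Conversion of A: A consumed = 1ξ₁ = 0.526 × 361 → ξ₁ = 189.9 kmol.
C balance: n_C = 0 + 2ξ₁ − 1ξ₂ = 216 → ξ₂ = (2·189.9 − 216)/1 = 163.8 kmol.
Outlet amounts (n = n₀ + Σ ν·ξ):
  A: 361 − 1(189.9) = 171.1
  C: 0 + 2(189.9) − 1(163.8) = 216
  E: 0 + 2(163.8) = 327.5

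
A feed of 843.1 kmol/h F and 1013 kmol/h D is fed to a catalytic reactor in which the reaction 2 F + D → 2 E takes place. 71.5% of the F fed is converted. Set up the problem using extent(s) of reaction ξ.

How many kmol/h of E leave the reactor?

603 kmol/h

F reacted = 0.715 × 843.1 = 602.8 kmol/h; ν_F = −2, so ξ = 602.8/2 = 301.4 kmol/h.
Outlet amounts (n = n₀ + ν ξ):
  F: 843.1 − 2(301.4) = 240.3
  D: 1013 − 1(301.4) = 711.6
  E: 0 + 2(301.4) = 602.8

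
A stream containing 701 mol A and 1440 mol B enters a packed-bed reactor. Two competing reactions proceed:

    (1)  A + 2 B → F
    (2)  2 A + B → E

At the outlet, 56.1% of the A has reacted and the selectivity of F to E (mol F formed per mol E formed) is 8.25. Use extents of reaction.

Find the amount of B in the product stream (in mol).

Conversion of A: A consumed = 0.561 × 701 = 393.3 mol = 1ξ₁ + 2ξ₂.
Selectivity: 1ξ₁ / (1ξ₂) = 8.25 → ξ₁ = 8.25 ξ₂.
Substitute: (1·8.25 + 2) ξ₂ = 393.3 → ξ₂ = 38.37 mol, ξ₁ = 316.5 mol.
Outlet amounts (n = n₀ + Σ ν·ξ):
  A: 701 − 1(316.5) − 2(38.37) = 307.7
  B: 1440 − 2(316.5) − 1(38.37) = 768.6
  F: 0 + 1(316.5) = 316.5
  E: 0 + 1(38.37) = 38.37

769 mol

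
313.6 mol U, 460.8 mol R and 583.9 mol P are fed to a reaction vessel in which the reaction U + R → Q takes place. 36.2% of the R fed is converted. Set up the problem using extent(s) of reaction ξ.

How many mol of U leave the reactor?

R reacted = 0.362 × 460.8 = 166.8 mol; ν_R = −1, so ξ = 166.8/1 = 166.8 mol.
Outlet amounts (n = n₀ + ν ξ):
  U: 313.6 − 1(166.8) = 146.8
  R: 460.8 − 1(166.8) = 294
  Q: 0 + 1(166.8) = 166.8
  P: 583.9 (inert)

147 mol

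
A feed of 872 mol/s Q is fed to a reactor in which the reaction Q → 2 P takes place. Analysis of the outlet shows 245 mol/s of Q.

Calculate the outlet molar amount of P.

1250 mol/s

For Q: n = n₀ − 1ξ → 245 = 872 − 1ξ, giving ξ = 627 mol/s.
Outlet amounts (n = n₀ + ν ξ):
  Q: 872 − 1(627) = 245
  P: 0 + 2(627) = 1254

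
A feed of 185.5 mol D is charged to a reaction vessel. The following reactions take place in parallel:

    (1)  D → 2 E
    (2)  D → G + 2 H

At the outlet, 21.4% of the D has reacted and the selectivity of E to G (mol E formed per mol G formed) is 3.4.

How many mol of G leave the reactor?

Conversion of D: D consumed = 0.214 × 185.5 = 39.7 mol = 1ξ₁ + 1ξ₂.
Selectivity: 2ξ₁ / (1ξ₂) = 3.4 → ξ₁ = 1.7 ξ₂.
Substitute: (1·1.7 + 1) ξ₂ = 39.7 → ξ₂ = 14.7 mol, ξ₁ = 24.99 mol.
Outlet amounts (n = n₀ + Σ ν·ξ):
  D: 185.5 − 1(24.99) − 1(14.7) = 145.8
  E: 0 + 2(24.99) = 49.99
  G: 0 + 1(14.7) = 14.7
  H: 0 + 2(14.7) = 29.41

14.7 mol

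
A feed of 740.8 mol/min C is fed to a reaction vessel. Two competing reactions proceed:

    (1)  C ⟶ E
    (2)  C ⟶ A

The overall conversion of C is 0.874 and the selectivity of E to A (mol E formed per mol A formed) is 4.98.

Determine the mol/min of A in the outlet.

Conversion of C: C consumed = 0.874 × 740.8 = 647.5 mol/min = 1ξ₁ + 1ξ₂.
Selectivity: 1ξ₁ / (1ξ₂) = 4.98 → ξ₁ = 4.98 ξ₂.
Substitute: (1·4.98 + 1) ξ₂ = 647.5 → ξ₂ = 108.3 mol/min, ξ₁ = 539.2 mol/min.
Outlet amounts (n = n₀ + Σ ν·ξ):
  C: 740.8 − 1(539.2) − 1(108.3) = 93.34
  E: 0 + 1(539.2) = 539.2
  A: 0 + 1(108.3) = 108.3

108 mol/min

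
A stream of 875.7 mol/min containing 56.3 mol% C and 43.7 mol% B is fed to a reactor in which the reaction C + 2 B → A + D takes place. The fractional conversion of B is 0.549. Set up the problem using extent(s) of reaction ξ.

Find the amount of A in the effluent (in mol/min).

B reacted = 0.549 × 382.7 = 210.1 mol/min; ν_B = −2, so ξ = 210.1/2 = 105 mol/min.
Outlet amounts (n = n₀ + ν ξ):
  C: 493 − 1(105) = 388
  B: 382.7 − 2(105) = 172.6
  A: 0 + 1(105) = 105
  D: 0 + 1(105) = 105

105 mol/min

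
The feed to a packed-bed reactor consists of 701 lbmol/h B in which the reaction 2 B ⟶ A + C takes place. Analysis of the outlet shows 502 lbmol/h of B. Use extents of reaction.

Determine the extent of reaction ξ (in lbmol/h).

ξ = 99.5 lbmol/h

For B: n = n₀ − 2ξ → 502 = 701 − 2ξ, giving ξ = 99.5 lbmol/h.
Outlet amounts (n = n₀ + ν ξ):
  B: 701 − 2(99.5) = 502
  A: 0 + 1(99.5) = 99.5
  C: 0 + 1(99.5) = 99.5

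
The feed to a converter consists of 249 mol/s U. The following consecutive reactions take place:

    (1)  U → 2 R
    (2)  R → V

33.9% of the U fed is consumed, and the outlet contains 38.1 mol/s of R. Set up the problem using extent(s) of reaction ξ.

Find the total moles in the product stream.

333 mol/s

Conversion of U: U consumed = 1ξ₁ = 0.339 × 249 → ξ₁ = 84.41 mol/s.
R balance: n_R = 0 + 2ξ₁ − 1ξ₂ = 38.1 → ξ₂ = (2·84.41 − 38.1)/1 = 130.7 mol/s.
Outlet amounts (n = n₀ + Σ ν·ξ):
  U: 249 − 1(84.41) = 164.6
  R: 0 + 2(84.41) − 1(130.7) = 38.1
  V: 0 + 1(130.7) = 130.7
Total out = 164.6 + 38.1 + 130.7 = 333.4 mol/s.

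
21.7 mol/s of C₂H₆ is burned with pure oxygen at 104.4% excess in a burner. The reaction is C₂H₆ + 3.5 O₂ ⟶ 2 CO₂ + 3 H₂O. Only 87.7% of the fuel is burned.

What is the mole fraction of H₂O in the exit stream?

Stoichiometric O₂ = 3.5 × 21.7 = 75.95 mol/s; O₂ fed = 75.95 × 2.044 = 155.2 mol/s.
Fuel reacted = 0.877 × 21.7 → ξ = 19.03 mol/s.
Outlet (n = n₀ + ν ξ):
  C₂H₆: 21.7 − 1(19.03) = 2.669
  O₂: 155.2 − 3.5(19.03) = 88.63
  CO₂: 0 + 2(19.03) = 38.06
  H₂O: 0 + 3(19.03) = 57.09
Total out = 186.5 mol/s; y_H₂O = 57.09 / 186.5 = 0.3062.

0.306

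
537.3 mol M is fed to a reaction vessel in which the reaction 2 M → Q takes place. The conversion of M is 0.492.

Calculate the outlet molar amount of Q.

M reacted = 0.492 × 537.3 = 264.4 mol; ν_M = −2, so ξ = 264.4/2 = 132.2 mol.
Outlet amounts (n = n₀ + ν ξ):
  M: 537.3 − 2(132.2) = 272.9
  Q: 0 + 1(132.2) = 132.2

132 mol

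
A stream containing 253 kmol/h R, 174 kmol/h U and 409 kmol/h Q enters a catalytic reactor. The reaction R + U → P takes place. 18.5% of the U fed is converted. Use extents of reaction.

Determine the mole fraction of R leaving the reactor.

0.275

U reacted = 0.185 × 174 = 32.19 kmol/h; ν_U = −1, so ξ = 32.19/1 = 32.19 kmol/h.
Outlet amounts (n = n₀ + ν ξ):
  R: 253 − 1(32.19) = 220.8
  U: 174 − 1(32.19) = 141.8
  P: 0 + 1(32.19) = 32.19
  Q: 409 (inert)
Total out = 803.8 kmol/h; y_R = 220.8 / 803.8 = 0.2747.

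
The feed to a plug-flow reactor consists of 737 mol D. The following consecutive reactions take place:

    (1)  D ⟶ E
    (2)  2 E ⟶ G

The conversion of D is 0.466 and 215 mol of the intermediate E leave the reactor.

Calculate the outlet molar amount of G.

Conversion of D: D consumed = 1ξ₁ = 0.466 × 737 → ξ₁ = 343.4 mol.
E balance: n_E = 0 + 1ξ₁ − 2ξ₂ = 215 → ξ₂ = (1·343.4 − 215)/2 = 64.22 mol.
Outlet amounts (n = n₀ + Σ ν·ξ):
  D: 737 − 1(343.4) = 393.6
  E: 0 + 1(343.4) − 2(64.22) = 215
  G: 0 + 1(64.22) = 64.22

64.2 mol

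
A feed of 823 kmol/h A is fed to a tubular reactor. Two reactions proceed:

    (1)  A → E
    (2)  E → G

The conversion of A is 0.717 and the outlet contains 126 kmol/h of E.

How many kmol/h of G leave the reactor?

Conversion of A: A consumed = 1ξ₁ = 0.717 × 823 → ξ₁ = 590.1 kmol/h.
E balance: n_E = 0 + 1ξ₁ − 1ξ₂ = 126 → ξ₂ = (1·590.1 − 126)/1 = 464.1 kmol/h.
Outlet amounts (n = n₀ + Σ ν·ξ):
  A: 823 − 1(590.1) = 232.9
  E: 0 + 1(590.1) − 1(464.1) = 126
  G: 0 + 1(464.1) = 464.1

464 kmol/h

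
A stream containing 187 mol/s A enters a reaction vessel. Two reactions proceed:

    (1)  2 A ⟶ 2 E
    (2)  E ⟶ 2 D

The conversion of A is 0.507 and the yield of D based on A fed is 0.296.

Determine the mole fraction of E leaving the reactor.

Conversion of A: A consumed = 2ξ₁ = 0.507 × 187 → ξ₁ = 47.4 mol/s.
Yield of D: 2ξ₂ / 187 = 0.296 → ξ₂ = 27.68 mol/s.
Outlet amounts (n = n₀ + Σ ν·ξ):
  A: 187 − 2(47.4) = 92.19
  E: 0 + 2(47.4) − 1(27.68) = 67.13
  D: 0 + 2(27.68) = 55.35
Total out = 214.7 mol/s; y_E = 67.13 / 214.7 = 0.3127.

0.313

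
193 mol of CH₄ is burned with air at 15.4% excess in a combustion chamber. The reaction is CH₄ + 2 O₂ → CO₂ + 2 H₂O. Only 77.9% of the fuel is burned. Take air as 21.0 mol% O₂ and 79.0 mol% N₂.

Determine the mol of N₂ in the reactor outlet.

Stoichiometric O₂ = 2 × 193 = 386 mol; O₂ fed = 386 × 1.154 = 445.4 mol.
N₂ fed = 445.4 × 79/21 = 1676 mol.
Fuel reacted = 0.779 × 193 → ξ = 150.3 mol.
Outlet (n = n₀ + ν ξ):
  CH₄: 193 − 1(150.3) = 42.65
  O₂: 445.4 − 2(150.3) = 144.7
  N₂: 1676 (inert)
  CO₂: 0 + 1(150.3) = 150.3
  H₂O: 0 + 2(150.3) = 300.7

1680 mol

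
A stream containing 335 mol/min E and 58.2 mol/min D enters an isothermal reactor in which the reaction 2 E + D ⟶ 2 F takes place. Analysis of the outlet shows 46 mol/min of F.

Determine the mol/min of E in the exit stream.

For F: n = n₀ + 2ξ → 46 = 0 + 2ξ, giving ξ = 23 mol/min.
Outlet amounts (n = n₀ + ν ξ):
  E: 335 − 2(23) = 289
  D: 58.2 − 1(23) = 35.2
  F: 0 + 2(23) = 46

289 mol/min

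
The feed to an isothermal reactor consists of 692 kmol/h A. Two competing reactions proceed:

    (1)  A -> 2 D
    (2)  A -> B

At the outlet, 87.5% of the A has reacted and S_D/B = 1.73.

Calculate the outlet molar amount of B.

Conversion of A: A consumed = 0.875 × 692 = 605.5 kmol/h = 1ξ₁ + 1ξ₂.
Selectivity: 2ξ₁ / (1ξ₂) = 1.73 → ξ₁ = 0.865 ξ₂.
Substitute: (1·0.865 + 1) ξ₂ = 605.5 → ξ₂ = 324.7 kmol/h, ξ₁ = 280.8 kmol/h.
Outlet amounts (n = n₀ + Σ ν·ξ):
  A: 692 − 1(280.8) − 1(324.7) = 86.5
  D: 0 + 2(280.8) = 561.7
  B: 0 + 1(324.7) = 324.7

325 kmol/h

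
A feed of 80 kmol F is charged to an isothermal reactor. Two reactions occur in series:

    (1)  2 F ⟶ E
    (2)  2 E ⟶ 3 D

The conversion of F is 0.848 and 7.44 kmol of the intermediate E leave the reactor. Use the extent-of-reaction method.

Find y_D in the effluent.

0.67

Conversion of F: F consumed = 2ξ₁ = 0.848 × 80 → ξ₁ = 33.92 kmol.
E balance: n_E = 0 + 1ξ₁ − 2ξ₂ = 7.44 → ξ₂ = (1·33.92 − 7.44)/2 = 13.24 kmol.
Outlet amounts (n = n₀ + Σ ν·ξ):
  F: 80 − 2(33.92) = 12.16
  E: 0 + 1(33.92) − 2(13.24) = 7.44
  D: 0 + 3(13.24) = 39.72
Total out = 59.32 kmol; y_D = 39.72 / 59.32 = 0.6696.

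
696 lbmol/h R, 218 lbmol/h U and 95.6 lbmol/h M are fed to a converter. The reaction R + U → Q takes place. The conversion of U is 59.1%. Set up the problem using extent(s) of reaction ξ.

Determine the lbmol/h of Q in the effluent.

U reacted = 0.591 × 218 = 128.8 lbmol/h; ν_U = −1, so ξ = 128.8/1 = 128.8 lbmol/h.
Outlet amounts (n = n₀ + ν ξ):
  R: 696 − 1(128.8) = 567.2
  U: 218 − 1(128.8) = 89.16
  Q: 0 + 1(128.8) = 128.8
  M: 95.6 (inert)

129 lbmol/h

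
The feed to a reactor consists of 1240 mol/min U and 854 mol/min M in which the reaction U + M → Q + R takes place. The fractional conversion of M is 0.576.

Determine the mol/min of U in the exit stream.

748 mol/min

M reacted = 0.576 × 854 = 491.9 mol/min; ν_M = −1, so ξ = 491.9/1 = 491.9 mol/min.
Outlet amounts (n = n₀ + ν ξ):
  U: 1240 − 1(491.9) = 748.1
  M: 854 − 1(491.9) = 362.1
  Q: 0 + 1(491.9) = 491.9
  R: 0 + 1(491.9) = 491.9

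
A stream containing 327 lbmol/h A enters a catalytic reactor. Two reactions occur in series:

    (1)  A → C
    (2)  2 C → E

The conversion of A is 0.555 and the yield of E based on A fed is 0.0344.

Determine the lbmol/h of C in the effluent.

159 lbmol/h

Conversion of A: A consumed = 1ξ₁ = 0.555 × 327 → ξ₁ = 181.5 lbmol/h.
Yield of E: 1ξ₂ / 327 = 0.0344 → ξ₂ = 11.25 lbmol/h.
Outlet amounts (n = n₀ + Σ ν·ξ):
  A: 327 − 1(181.5) = 145.5
  C: 0 + 1(181.5) − 2(11.25) = 159
  E: 0 + 1(11.25) = 11.25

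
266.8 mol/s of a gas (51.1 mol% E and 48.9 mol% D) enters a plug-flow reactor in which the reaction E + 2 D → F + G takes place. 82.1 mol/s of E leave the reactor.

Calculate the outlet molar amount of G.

For E: n = n₀ − 1ξ → 82.1 = 136.3 − 1ξ, giving ξ = 54.23 mol/s.
Outlet amounts (n = n₀ + ν ξ):
  E: 136.3 − 1(54.23) = 82.1
  D: 130.5 − 2(54.23) = 22
  F: 0 + 1(54.23) = 54.23
  G: 0 + 1(54.23) = 54.23

54.2 mol/s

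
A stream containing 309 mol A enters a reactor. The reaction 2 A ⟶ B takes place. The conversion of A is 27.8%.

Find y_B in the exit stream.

0.161

A reacted = 0.278 × 309 = 85.9 mol; ν_A = −2, so ξ = 85.9/2 = 42.95 mol.
Outlet amounts (n = n₀ + ν ξ):
  A: 309 − 2(42.95) = 223.1
  B: 0 + 1(42.95) = 42.95
Total out = 266 mol; y_B = 42.95 / 266 = 0.1614.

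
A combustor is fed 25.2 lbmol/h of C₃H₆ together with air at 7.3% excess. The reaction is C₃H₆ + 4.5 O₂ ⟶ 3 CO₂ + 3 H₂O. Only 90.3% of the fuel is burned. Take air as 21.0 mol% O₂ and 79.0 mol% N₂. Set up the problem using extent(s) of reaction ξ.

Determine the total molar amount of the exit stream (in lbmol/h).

Stoichiometric O₂ = 4.5 × 25.2 = 113.4 lbmol/h; O₂ fed = 113.4 × 1.073 = 121.7 lbmol/h.
N₂ fed = 121.7 × 79/21 = 457.7 lbmol/h.
Fuel reacted = 0.903 × 25.2 → ξ = 22.76 lbmol/h.
Outlet (n = n₀ + ν ξ):
  C₃H₆: 25.2 − 1(22.76) = 2.444
  O₂: 121.7 − 4.5(22.76) = 19.28
  N₂: 457.7 (inert)
  CO₂: 0 + 3(22.76) = 68.27
  H₂O: 0 + 3(22.76) = 68.27
Total out = 2.444 + 19.28 + 457.7 + 68.27 + 68.27 = 616 lbmol/h.

616 lbmol/h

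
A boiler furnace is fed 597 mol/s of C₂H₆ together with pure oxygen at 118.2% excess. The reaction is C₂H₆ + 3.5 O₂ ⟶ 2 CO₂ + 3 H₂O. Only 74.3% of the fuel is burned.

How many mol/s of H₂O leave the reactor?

1330 mol/s

Stoichiometric O₂ = 3.5 × 597 = 2090 mol/s; O₂ fed = 2090 × 2.182 = 4559 mol/s.
Fuel reacted = 0.743 × 597 → ξ = 443.6 mol/s.
Outlet (n = n₀ + ν ξ):
  C₂H₆: 597 − 1(443.6) = 153.4
  O₂: 4559 − 3.5(443.6) = 3007
  CO₂: 0 + 2(443.6) = 887.1
  H₂O: 0 + 3(443.6) = 1331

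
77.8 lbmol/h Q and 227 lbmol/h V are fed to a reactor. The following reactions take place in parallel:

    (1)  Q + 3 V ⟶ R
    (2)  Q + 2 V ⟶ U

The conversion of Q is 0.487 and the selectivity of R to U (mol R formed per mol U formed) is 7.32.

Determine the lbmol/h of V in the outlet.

Conversion of Q: Q consumed = 0.487 × 77.8 = 37.89 lbmol/h = 1ξ₁ + 1ξ₂.
Selectivity: 1ξ₁ / (1ξ₂) = 7.32 → ξ₁ = 7.32 ξ₂.
Substitute: (1·7.32 + 1) ξ₂ = 37.89 → ξ₂ = 4.554 lbmol/h, ξ₁ = 33.33 lbmol/h.
Outlet amounts (n = n₀ + Σ ν·ξ):
  Q: 77.8 − 1(33.33) − 1(4.554) = 39.91
  V: 227 − 3(33.33) − 2(4.554) = 117.9
  R: 0 + 1(33.33) = 33.33
  U: 0 + 1(4.554) = 4.554

118 lbmol/h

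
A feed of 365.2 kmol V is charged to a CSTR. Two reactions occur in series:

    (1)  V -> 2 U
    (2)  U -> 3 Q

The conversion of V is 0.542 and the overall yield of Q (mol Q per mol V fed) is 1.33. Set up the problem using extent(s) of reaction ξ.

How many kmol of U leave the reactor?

234 kmol

Conversion of V: V consumed = 1ξ₁ = 0.542 × 365.2 → ξ₁ = 197.9 kmol.
Yield of Q: 3ξ₂ / 365.2 = 1.33 → ξ₂ = 161.9 kmol.
Outlet amounts (n = n₀ + Σ ν·ξ):
  V: 365.2 − 1(197.9) = 167.3
  U: 0 + 2(197.9) − 1(161.9) = 234
  Q: 0 + 3(161.9) = 485.7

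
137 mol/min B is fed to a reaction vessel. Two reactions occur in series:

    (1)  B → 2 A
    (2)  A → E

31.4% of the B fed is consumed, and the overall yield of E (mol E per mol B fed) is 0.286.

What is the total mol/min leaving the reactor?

Conversion of B: B consumed = 1ξ₁ = 0.314 × 137 → ξ₁ = 43.02 mol/min.
Yield of E: 1ξ₂ / 137 = 0.286 → ξ₂ = 39.18 mol/min.
Outlet amounts (n = n₀ + Σ ν·ξ):
  B: 137 − 1(43.02) = 93.98
  A: 0 + 2(43.02) − 1(39.18) = 46.85
  E: 0 + 1(39.18) = 39.18
Total out = 93.98 + 46.85 + 39.18 = 180 mol/min.

180 mol/min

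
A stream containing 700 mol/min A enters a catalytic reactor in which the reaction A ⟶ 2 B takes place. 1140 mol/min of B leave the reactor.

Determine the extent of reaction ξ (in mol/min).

ξ = 570 mol/min

For B: n = n₀ + 2ξ → 1140 = 0 + 2ξ, giving ξ = 570 mol/min.
Outlet amounts (n = n₀ + ν ξ):
  A: 700 − 1(570) = 130
  B: 0 + 2(570) = 1140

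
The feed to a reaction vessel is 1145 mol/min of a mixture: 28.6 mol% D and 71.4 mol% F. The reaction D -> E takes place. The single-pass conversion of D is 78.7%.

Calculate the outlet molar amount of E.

D reacted = 0.787 × 327.5 = 257.7 mol/min; ν_D = −1, so ξ = 257.7/1 = 257.7 mol/min.
Outlet amounts (n = n₀ + ν ξ):
  D: 327.5 − 1(257.7) = 69.75
  E: 0 + 1(257.7) = 257.7
  F: 817.5 (inert)

258 mol/min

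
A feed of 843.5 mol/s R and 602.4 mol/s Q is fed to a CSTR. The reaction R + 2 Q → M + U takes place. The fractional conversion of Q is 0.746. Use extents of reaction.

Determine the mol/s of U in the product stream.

Q reacted = 0.746 × 602.4 = 449.4 mol/s; ν_Q = −2, so ξ = 449.4/2 = 224.7 mol/s.
Outlet amounts (n = n₀ + ν ξ):
  R: 843.5 − 1(224.7) = 618.8
  Q: 602.4 − 2(224.7) = 153
  M: 0 + 1(224.7) = 224.7
  U: 0 + 1(224.7) = 224.7

225 mol/s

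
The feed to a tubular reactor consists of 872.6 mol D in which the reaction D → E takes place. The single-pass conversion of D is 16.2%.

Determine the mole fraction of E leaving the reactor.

0.162

D reacted = 0.162 × 872.6 = 141.4 mol; ν_D = −1, so ξ = 141.4/1 = 141.4 mol.
Outlet amounts (n = n₀ + ν ξ):
  D: 872.6 − 1(141.4) = 731.2
  E: 0 + 1(141.4) = 141.4
Total out = 872.6 mol; y_E = 141.4 / 872.6 = 0.162.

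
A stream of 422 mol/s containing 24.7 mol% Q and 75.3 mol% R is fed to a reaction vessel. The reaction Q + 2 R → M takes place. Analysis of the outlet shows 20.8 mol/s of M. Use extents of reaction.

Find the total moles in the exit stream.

380 mol/s

For M: n = n₀ + 1ξ → 20.8 = 0 + 1ξ, giving ξ = 20.8 mol/s.
Outlet amounts (n = n₀ + ν ξ):
  Q: 104.2 − 1(20.8) = 83.43
  R: 317.8 − 2(20.8) = 276.2
  M: 0 + 1(20.8) = 20.8
Total out = 83.43 + 276.2 + 20.8 = 380.4 mol/s.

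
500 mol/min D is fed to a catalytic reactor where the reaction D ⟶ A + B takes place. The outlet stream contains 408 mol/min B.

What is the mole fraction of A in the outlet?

0.449

For B: n = n₀ + 1ξ → 408 = 0 + 1ξ, giving ξ = 408 mol/min.
Outlet amounts (n = n₀ + ν ξ):
  D: 500 − 1(408) = 92
  A: 0 + 1(408) = 408
  B: 0 + 1(408) = 408
Total out = 908 mol/min; y_A = 408 / 908 = 0.4493.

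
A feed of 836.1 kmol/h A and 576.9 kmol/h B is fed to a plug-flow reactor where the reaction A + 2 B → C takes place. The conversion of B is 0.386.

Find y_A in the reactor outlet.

B reacted = 0.386 × 576.9 = 222.7 kmol/h; ν_B = −2, so ξ = 222.7/2 = 111.3 kmol/h.
Outlet amounts (n = n₀ + ν ξ):
  A: 836.1 − 1(111.3) = 724.8
  B: 576.9 − 2(111.3) = 354.2
  C: 0 + 1(111.3) = 111.3
Total out = 1190 kmol/h; y_A = 724.8 / 1190 = 0.6089.

0.609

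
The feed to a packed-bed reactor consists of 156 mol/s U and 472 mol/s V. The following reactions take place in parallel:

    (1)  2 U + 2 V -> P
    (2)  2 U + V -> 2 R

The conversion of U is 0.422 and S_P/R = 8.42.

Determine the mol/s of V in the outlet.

Conversion of U: U consumed = 0.422 × 156 = 65.83 mol/s = 2ξ₁ + 2ξ₂.
Selectivity: 1ξ₁ / (2ξ₂) = 8.42 → ξ₁ = 16.84 ξ₂.
Substitute: (2·16.84 + 2) ξ₂ = 65.83 → ξ₂ = 1.845 mol/s, ξ₁ = 31.07 mol/s.
Outlet amounts (n = n₀ + Σ ν·ξ):
  U: 156 − 2(31.07) − 2(1.845) = 90.17
  V: 472 − 2(31.07) − 1(1.845) = 408
  P: 0 + 1(31.07) = 31.07
  R: 0 + 2(1.845) = 3.69

408 mol/s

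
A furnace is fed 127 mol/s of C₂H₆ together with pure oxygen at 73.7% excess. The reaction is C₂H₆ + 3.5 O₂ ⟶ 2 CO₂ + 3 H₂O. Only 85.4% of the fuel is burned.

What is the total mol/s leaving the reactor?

Stoichiometric O₂ = 3.5 × 127 = 444.5 mol/s; O₂ fed = 444.5 × 1.737 = 772.1 mol/s.
Fuel reacted = 0.854 × 127 → ξ = 108.5 mol/s.
Outlet (n = n₀ + ν ξ):
  C₂H₆: 127 − 1(108.5) = 18.54
  O₂: 772.1 − 3.5(108.5) = 392.5
  CO₂: 0 + 2(108.5) = 216.9
  H₂O: 0 + 3(108.5) = 325.4
Total out = 18.54 + 392.5 + 216.9 + 325.4 = 953.3 mol/s.

953 mol/s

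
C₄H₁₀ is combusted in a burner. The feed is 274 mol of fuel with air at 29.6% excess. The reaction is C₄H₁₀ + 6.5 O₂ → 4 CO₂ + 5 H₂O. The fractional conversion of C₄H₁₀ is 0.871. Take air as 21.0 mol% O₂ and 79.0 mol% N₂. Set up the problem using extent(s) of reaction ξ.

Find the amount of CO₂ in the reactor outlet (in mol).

Stoichiometric O₂ = 6.5 × 274 = 1781 mol; O₂ fed = 1781 × 1.296 = 2308 mol.
N₂ fed = 2308 × 79/21 = 8683 mol.
Fuel reacted = 0.871 × 274 → ξ = 238.7 mol.
Outlet (n = n₀ + ν ξ):
  C₄H₁₀: 274 − 1(238.7) = 35.35
  O₂: 2308 − 6.5(238.7) = 756.9
  N₂: 8683 (inert)
  CO₂: 0 + 4(238.7) = 954.6
  H₂O: 0 + 5(238.7) = 1193

955 mol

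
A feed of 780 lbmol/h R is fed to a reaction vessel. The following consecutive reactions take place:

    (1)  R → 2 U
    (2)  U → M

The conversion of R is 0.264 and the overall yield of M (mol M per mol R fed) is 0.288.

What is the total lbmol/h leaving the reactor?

986 lbmol/h

Conversion of R: R consumed = 1ξ₁ = 0.264 × 780 → ξ₁ = 205.9 lbmol/h.
Yield of M: 1ξ₂ / 780 = 0.288 → ξ₂ = 224.6 lbmol/h.
Outlet amounts (n = n₀ + Σ ν·ξ):
  R: 780 − 1(205.9) = 574.1
  U: 0 + 2(205.9) − 1(224.6) = 187.2
  M: 0 + 1(224.6) = 224.6
Total out = 574.1 + 187.2 + 224.6 = 985.9 lbmol/h.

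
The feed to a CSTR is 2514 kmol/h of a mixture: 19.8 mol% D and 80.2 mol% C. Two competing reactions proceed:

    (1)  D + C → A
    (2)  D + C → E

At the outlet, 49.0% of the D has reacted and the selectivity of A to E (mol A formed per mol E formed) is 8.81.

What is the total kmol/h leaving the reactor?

2270 kmol/h

Conversion of D: D consumed = 0.49 × 497.8 = 243.9 kmol/h = 1ξ₁ + 1ξ₂.
Selectivity: 1ξ₁ / (1ξ₂) = 8.81 → ξ₁ = 8.81 ξ₂.
Substitute: (1·8.81 + 1) ξ₂ = 243.9 → ξ₂ = 24.86 kmol/h, ξ₁ = 219 kmol/h.
Outlet amounts (n = n₀ + Σ ν·ξ):
  D: 497.8 − 1(219) − 1(24.86) = 253.9
  C: 2016 − 1(219) − 1(24.86) = 1772
  A: 0 + 1(219) = 219
  E: 0 + 1(24.86) = 24.86
Total out = 253.9 + 1772 + 219 + 24.86 = 2270 kmol/h.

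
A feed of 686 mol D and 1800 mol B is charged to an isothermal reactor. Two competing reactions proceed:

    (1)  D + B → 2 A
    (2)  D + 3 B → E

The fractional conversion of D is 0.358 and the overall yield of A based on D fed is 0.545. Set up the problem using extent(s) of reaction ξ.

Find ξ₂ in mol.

ξ₂ = 58.7 mol

Yield of A: 2ξ₁ / 686 = 0.545 → ξ₁ = 186.9 mol.
Conversion of D: 1ξ₁ + 1ξ₂ = 0.358 × 686 = 245.6 → ξ₂ = 58.65 mol.
Outlet amounts (n = n₀ + Σ ν·ξ):
  D: 686 − 1(186.9) − 1(58.65) = 440.4
  B: 1800 − 1(186.9) − 3(58.65) = 1437
  A: 0 + 2(186.9) = 373.9
  E: 0 + 1(58.65) = 58.65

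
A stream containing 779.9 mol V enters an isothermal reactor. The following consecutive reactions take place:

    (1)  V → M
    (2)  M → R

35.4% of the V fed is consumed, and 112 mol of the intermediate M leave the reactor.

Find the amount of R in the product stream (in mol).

Conversion of V: V consumed = 1ξ₁ = 0.354 × 779.9 → ξ₁ = 276.1 mol.
M balance: n_M = 0 + 1ξ₁ − 1ξ₂ = 112 → ξ₂ = (1·276.1 − 112)/1 = 164.1 mol.
Outlet amounts (n = n₀ + Σ ν·ξ):
  V: 779.9 − 1(276.1) = 503.8
  M: 0 + 1(276.1) − 1(164.1) = 112
  R: 0 + 1(164.1) = 164.1

164 mol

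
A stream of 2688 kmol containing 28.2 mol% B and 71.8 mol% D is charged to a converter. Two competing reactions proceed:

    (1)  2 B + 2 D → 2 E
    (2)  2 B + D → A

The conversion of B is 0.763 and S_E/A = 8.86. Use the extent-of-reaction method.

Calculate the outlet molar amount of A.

53.3 kmol

Conversion of B: B consumed = 0.763 × 758 = 578.4 kmol = 2ξ₁ + 2ξ₂.
Selectivity: 2ξ₁ / (1ξ₂) = 8.86 → ξ₁ = 4.43 ξ₂.
Substitute: (2·4.43 + 2) ξ₂ = 578.4 → ξ₂ = 53.26 kmol, ξ₁ = 235.9 kmol.
Outlet amounts (n = n₀ + Σ ν·ξ):
  B: 758 − 2(235.9) − 2(53.26) = 179.6
  D: 1930 − 2(235.9) − 1(53.26) = 1405
  E: 0 + 2(235.9) = 471.9
  A: 0 + 1(53.26) = 53.26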